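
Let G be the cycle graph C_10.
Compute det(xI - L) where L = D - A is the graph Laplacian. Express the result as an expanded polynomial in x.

x^10 - 20x^9 + 170x^8 - 800x^7 + 2275x^6 - 4004x^5 + 4290x^4 - 2640x^3 + 825x^2 - 100x

The graph has 10 vertices and degree multiset [2, 2, 2, 2, 2, 2, 2, 2, 2, 2]; D is the diagonal matrix of degrees and L = D - A. Computing det(xI - L) by cofactor expansion (or equivalently via sum-over-permutations) gives x^10 - 20x^9 + 170x^8 - 800x^7 + 2275x^6 - 4004x^5 + 4290x^4 - 2640x^3 + 825x^2 - 100x. Since p(0) = det(-L) = 0, x divides p(x). There is one zero in the spectrum, matching the 1 component.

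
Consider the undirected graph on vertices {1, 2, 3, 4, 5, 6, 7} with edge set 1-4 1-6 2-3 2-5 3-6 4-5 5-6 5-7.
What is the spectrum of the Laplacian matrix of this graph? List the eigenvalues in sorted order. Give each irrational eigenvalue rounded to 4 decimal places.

[0, 0.8458, 1, 2.1698, 3, 3.4394, 5.5450]

Each diagonal entry of L is the vertex degree and each off-diagonal entry is -1 where an edge is present, 0 otherwise; in the order [1, 2, 3, 4, 5, 6, 7] the diagonal is [2, 2, 2, 2, 4, 3, 1]. L is symmetric positive semidefinite, so every eigenvalue is real and nonnegative. The eigenvalues sum to 16, which equals trace(L) = 2|E|.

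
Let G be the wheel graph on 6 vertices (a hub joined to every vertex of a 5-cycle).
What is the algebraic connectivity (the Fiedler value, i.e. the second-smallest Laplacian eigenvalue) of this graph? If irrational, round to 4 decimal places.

2.3820

The graph has 6 vertices and degree multiset [5, 3, 3, 3, 3, 3]; D is the diagonal matrix of degrees and L = D - A. The sorted Laplacian eigenvalues are [0, 2.3820, 2.3820, 4.6180, 4.6180, 6]; the algebraic connectivity is the second entry, 2.3820.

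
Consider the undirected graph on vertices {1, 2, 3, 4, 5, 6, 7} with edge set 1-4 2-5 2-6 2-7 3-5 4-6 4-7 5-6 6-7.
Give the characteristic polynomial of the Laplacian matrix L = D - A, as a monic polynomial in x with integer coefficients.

x^7 - 18x^6 + 126x^5 - 430x^4 + 731x^3 - 560x^2 + 147x

With the vertex order [1, 2, 3, 4, 5, 6, 7], the degrees are [1, 3, 1, 3, 3, 4, 3], giving D = diag(1, 3, 1, 3, 3, 4, 3) and L = D - A. L has integer entries, so p(x) = det(xI - L) has integer coefficients. Expanding the determinant yields x^7 - 18x^6 + 126x^5 - 430x^4 + 731x^3 - 560x^2 + 147x. Since p(0) = det(-L) = 0, x divides p(x). The eigenvalues sum to 18, which equals trace(L) = 2|E|. By the matrix-tree theorem the graph has (1/7) * product of the nonzero eigenvalues = 21 spanning trees.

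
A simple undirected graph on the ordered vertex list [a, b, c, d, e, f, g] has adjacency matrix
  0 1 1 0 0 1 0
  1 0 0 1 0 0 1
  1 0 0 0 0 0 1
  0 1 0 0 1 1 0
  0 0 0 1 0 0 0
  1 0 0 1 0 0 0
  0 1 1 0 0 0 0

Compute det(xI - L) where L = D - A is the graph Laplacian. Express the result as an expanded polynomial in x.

x^7 - 16x^6 + 100x^5 - 310x^4 + 496x^3 - 380x^2 + 105x

Reading degrees in the order [a, b, c, d, e, f, g] gives [3, 3, 2, 3, 1, 2, 2]; set D = diag(3, 3, 2, 3, 1, 2, 2) and form L = D - A. L has integer entries, so p(x) = det(xI - L) has integer coefficients. Expanding the determinant yields x^7 - 16x^6 + 100x^5 - 310x^4 + 496x^3 - 380x^2 + 105x. The coefficient of x^6 equals -trace(L) = -16, matching the sum of degrees. The eigenvalues sum to 16, which equals trace(L) = 2|E|.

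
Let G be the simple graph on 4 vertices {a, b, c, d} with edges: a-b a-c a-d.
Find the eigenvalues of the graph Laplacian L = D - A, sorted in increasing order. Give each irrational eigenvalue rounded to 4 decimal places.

Reading degrees in the order [a, b, c, d] gives [3, 1, 1, 1]; set D = diag(3, 1, 1, 1) and form L = D - A. L is symmetric positive semidefinite, so every eigenvalue is real and nonnegative. The largest eigenvalue, 4, is at most the vertex count 4. By the matrix-tree theorem the graph has (1/4) * product of the nonzero eigenvalues = 1 spanning tree.

[0, 1, 1, 4]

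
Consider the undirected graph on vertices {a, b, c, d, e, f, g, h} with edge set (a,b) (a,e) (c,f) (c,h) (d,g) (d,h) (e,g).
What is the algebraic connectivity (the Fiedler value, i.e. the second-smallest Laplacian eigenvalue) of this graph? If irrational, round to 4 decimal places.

Each diagonal entry of L is the vertex degree and each off-diagonal entry is -1 where an edge is present, 0 otherwise; in the order [a, b, c, d, e, f, g, h] the diagonal is [2, 1, 2, 2, 2, 1, 2, 2]. The sorted Laplacian eigenvalues are [0, 0.1522, 0.5858, 1.2346, 2, 2.7654, 3.4142, 3.8478]; the algebraic connectivity is the second entry, 0.1522. The largest eigenvalue, 3.8478, is at most the vertex count 8.

0.1522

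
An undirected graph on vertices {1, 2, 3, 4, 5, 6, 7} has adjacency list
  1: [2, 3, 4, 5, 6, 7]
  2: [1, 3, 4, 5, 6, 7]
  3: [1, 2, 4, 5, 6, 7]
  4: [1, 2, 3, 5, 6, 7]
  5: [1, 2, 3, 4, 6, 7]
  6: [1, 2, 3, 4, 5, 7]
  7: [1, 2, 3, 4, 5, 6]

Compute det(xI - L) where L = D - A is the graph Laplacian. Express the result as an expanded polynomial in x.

x^7 - 42x^6 + 735x^5 - 6860x^4 + 36015x^3 - 100842x^2 + 117649x

Each diagonal entry of L is the vertex degree and each off-diagonal entry is -1 where an edge is present, 0 otherwise; in the order [1, 2, 3, 4, 5, 6, 7] the diagonal is [6, 6, 6, 6, 6, 6, 6]. Computing det(xI - L) by cofactor expansion (or equivalently via sum-over-permutations) gives x^7 - 42x^6 + 735x^5 - 6860x^4 + 36015x^3 - 100842x^2 + 117649x. The coefficient of x^6 equals -trace(L) = -42, matching the sum of degrees.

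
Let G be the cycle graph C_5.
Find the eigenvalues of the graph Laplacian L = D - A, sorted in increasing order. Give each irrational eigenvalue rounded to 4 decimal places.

The graph has 5 vertices and degree multiset [2, 2, 2, 2, 2]; D is the diagonal matrix of degrees and L = D - A. Since every row of L sums to 0, the all-ones vector is in the kernel and 0 is an eigenvalue. The single zero eigenvalue shows the graph is connected. The largest eigenvalue, 3.6180, is at most the vertex count 5.

[0, 1.3820, 1.3820, 3.6180, 3.6180]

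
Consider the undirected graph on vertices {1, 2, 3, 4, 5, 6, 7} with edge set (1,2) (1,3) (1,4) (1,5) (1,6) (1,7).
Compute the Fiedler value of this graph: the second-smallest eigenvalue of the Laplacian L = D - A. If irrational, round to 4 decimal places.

Each diagonal entry of L is the vertex degree and each off-diagonal entry is -1 where an edge is present, 0 otherwise; in the order [1, 2, 3, 4, 5, 6, 7] the diagonal is [6, 1, 1, 1, 1, 1, 1]. The smallest Laplacian eigenvalue is always 0. The next one, lambda_2 = 1, measures how hard the graph is to disconnect: larger values mean better connectivity. The eigenvalues sum to 12, which equals trace(L) = 2|E|.

1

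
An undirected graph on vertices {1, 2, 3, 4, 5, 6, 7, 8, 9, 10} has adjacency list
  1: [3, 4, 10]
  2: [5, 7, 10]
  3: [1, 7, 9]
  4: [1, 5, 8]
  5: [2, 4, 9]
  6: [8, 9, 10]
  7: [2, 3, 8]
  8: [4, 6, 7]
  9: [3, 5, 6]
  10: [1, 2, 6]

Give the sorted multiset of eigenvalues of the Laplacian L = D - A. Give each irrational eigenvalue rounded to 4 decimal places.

[0, 2, 2, 2, 2, 2, 5, 5, 5, 5]

Each diagonal entry of L is the vertex degree and each off-diagonal entry is -1 where an edge is present, 0 otherwise; in the order [1, 2, 3, 4, 5, 6, 7, 8, 9, 10] the diagonal is [3, 3, 3, 3, 3, 3, 3, 3, 3, 3]. L is symmetric positive semidefinite, so every eigenvalue is real and nonnegative. The largest eigenvalue, 5, is at most the vertex count 10. By the matrix-tree theorem the graph has (1/10) * product of the nonzero eigenvalues = 2000 spanning trees.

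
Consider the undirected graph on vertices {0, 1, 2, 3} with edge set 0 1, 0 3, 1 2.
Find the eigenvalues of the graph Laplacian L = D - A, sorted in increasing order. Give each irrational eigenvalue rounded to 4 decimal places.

Each diagonal entry of L is the vertex degree and each off-diagonal entry is -1 where an edge is present, 0 otherwise; in the order [0, 1, 2, 3] the diagonal is [2, 2, 1, 1]. Diagonalising L (or applying a numerical eigensolver to the 4x4 matrix) gives the spectrum above. The single zero eigenvalue shows the graph is connected. The eigenvalues sum to 6, which equals trace(L) = 2|E|. The largest eigenvalue, 3.4142, is at most the vertex count 4.

[0, 0.5858, 2, 3.4142]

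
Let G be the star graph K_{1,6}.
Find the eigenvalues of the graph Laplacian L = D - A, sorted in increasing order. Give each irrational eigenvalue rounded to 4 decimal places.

[0, 1, 1, 1, 1, 1, 7]

The graph has 7 vertices and degree multiset [6, 1, 1, 1, 1, 1, 1]; D is the diagonal matrix of degrees and L = D - A. Diagonalising L (or applying a numerical eigensolver to the 7x7 matrix) gives the spectrum above. By the matrix-tree theorem the graph has (1/7) * product of the nonzero eigenvalues = 1 spanning tree. The eigenvalues sum to 12, which equals trace(L) = 2|E|.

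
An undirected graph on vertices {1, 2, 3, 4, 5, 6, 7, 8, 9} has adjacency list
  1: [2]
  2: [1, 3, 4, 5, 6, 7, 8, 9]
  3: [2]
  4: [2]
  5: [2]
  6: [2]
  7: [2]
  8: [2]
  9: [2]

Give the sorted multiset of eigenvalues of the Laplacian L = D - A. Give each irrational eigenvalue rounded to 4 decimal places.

With the vertex order [1, 2, 3, 4, 5, 6, 7, 8, 9], the degrees are [1, 8, 1, 1, 1, 1, 1, 1, 1], giving D = diag(1, 8, 1, 1, 1, 1, 1, 1, 1) and L = D - A. Diagonalising L (or applying a numerical eigensolver to the 9x9 matrix) gives the spectrum above. The eigenvalues sum to 16, which equals trace(L) = 2|E|. The largest eigenvalue, 9, is at most the vertex count 9.

[0, 1, 1, 1, 1, 1, 1, 1, 9]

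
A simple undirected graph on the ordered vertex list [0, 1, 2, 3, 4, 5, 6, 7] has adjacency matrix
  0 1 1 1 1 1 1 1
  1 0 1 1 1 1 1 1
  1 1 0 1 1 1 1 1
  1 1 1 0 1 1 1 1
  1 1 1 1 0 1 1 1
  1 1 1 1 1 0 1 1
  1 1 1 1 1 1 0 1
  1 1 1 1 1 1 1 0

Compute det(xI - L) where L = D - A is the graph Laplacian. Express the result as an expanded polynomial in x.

Reading degrees in the order [0, 1, 2, 3, 4, 5, 6, 7] gives [7, 7, 7, 7, 7, 7, 7, 7]; set D = diag(7, 7, 7, 7, 7, 7, 7, 7) and form L = D - A. Computing det(xI - L) by cofactor expansion (or equivalently via sum-over-permutations) gives x^8 - 56x^7 + 1344x^6 - 17920x^5 + 143360x^4 - 688128x^3 + 1835008x^2 - 2097152x. The constant term is 0 because L is singular (the all-ones vector lies in its kernel). The largest eigenvalue, 8, is at most the vertex count 8. The eigenvalues sum to 56, which equals trace(L) = 2|E|.

x^8 - 56x^7 + 1344x^6 - 17920x^5 + 143360x^4 - 688128x^3 + 1835008x^2 - 2097152x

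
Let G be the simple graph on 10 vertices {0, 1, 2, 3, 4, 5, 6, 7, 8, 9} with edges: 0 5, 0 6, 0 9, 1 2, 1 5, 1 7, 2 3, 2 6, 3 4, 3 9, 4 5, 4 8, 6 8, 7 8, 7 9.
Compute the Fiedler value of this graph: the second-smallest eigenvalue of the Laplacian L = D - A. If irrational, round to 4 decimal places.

With the vertex order [0, 1, 2, 3, 4, 5, 6, 7, 8, 9], the degrees are [3, 3, 3, 3, 3, 3, 3, 3, 3, 3], giving D = diag(3, 3, 3, 3, 3, 3, 3, 3, 3, 3) and L = D - A. The smallest Laplacian eigenvalue is always 0. The next one, lambda_2 = 2, measures how hard the graph is to disconnect: larger values mean better connectivity. The largest eigenvalue, 5, is at most the vertex count 10.

2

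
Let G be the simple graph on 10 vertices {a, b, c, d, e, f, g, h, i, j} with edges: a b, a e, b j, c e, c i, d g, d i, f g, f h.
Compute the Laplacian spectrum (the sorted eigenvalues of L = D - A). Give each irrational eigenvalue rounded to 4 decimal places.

[0, 0.0979, 0.3820, 0.8244, 1.3820, 2, 2.6180, 3.1756, 3.6180, 3.9021]

With the vertex order [a, b, c, d, e, f, g, h, i, j], the degrees are [2, 2, 2, 2, 2, 2, 2, 1, 2, 1], giving D = diag(2, 2, 2, 2, 2, 2, 2, 1, 2, 1) and L = D - A. Diagonalising L (or applying a numerical eigensolver to the 10x10 matrix) gives the spectrum above. The single zero eigenvalue shows the graph is connected. There is one zero in the spectrum, matching the 1 component. By the matrix-tree theorem the graph has (1/10) * product of the nonzero eigenvalues = 1 spanning tree.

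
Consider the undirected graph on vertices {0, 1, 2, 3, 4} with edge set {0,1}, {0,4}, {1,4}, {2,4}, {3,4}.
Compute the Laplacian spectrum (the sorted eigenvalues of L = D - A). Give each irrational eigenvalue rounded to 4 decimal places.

Reading degrees in the order [0, 1, 2, 3, 4] gives [2, 2, 1, 1, 4]; set D = diag(2, 2, 1, 1, 4) and form L = D - A. Since every row of L sums to 0, the all-ones vector is in the kernel and 0 is an eigenvalue. There is one zero in the spectrum, matching the 1 component.

[0, 1, 1, 3, 5]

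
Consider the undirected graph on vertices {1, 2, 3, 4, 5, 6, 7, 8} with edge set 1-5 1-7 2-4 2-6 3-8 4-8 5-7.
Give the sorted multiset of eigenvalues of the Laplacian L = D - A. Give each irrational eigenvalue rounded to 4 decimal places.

[0, 0, 0.3820, 1.3820, 2.6180, 3, 3, 3.6180]

Each diagonal entry of L is the vertex degree and each off-diagonal entry is -1 where an edge is present, 0 otherwise; in the order [1, 2, 3, 4, 5, 6, 7, 8] the diagonal is [2, 2, 1, 2, 2, 1, 2, 2]. The multiplicity of 0 as a Laplacian eigenvalue equals the number of connected components. The 2 zero eigenvalues correspond to the 2 connected components. The eigenvalues sum to 14, which equals trace(L) = 2|E|. The largest eigenvalue, 3.6180, is at most the vertex count 8.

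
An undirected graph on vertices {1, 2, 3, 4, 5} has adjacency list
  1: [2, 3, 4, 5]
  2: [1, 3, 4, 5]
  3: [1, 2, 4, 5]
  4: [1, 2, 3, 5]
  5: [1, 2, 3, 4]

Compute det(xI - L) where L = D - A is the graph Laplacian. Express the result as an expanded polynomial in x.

Each diagonal entry of L is the vertex degree and each off-diagonal entry is -1 where an edge is present, 0 otherwise; in the order [1, 2, 3, 4, 5] the diagonal is [4, 4, 4, 4, 4]. The eigenvalues of L are [0, 5, 5, 5, 5]; the characteristic polynomial is the product of (x - lambda_i), which multiplies out to x^5 - 20x^4 + 150x^3 - 500x^2 + 625x. The constant term is 0 because L is singular (the all-ones vector lies in its kernel). The eigenvalues sum to 20, which equals trace(L) = 2|E|. By the matrix-tree theorem the graph has (1/5) * product of the nonzero eigenvalues = 125 spanning trees.

x^5 - 20x^4 + 150x^3 - 500x^2 + 625x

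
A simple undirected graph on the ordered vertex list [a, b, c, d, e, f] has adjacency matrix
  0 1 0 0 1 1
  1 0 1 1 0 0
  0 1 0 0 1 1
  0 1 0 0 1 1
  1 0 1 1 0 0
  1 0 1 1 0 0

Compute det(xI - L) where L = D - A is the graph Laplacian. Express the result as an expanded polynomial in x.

x^6 - 18x^5 + 126x^4 - 432x^3 + 729x^2 - 486x

Reading degrees in the order [a, b, c, d, e, f] gives [3, 3, 3, 3, 3, 3]; set D = diag(3, 3, 3, 3, 3, 3) and form L = D - A. L has integer entries, so p(x) = det(xI - L) has integer coefficients. Expanding the determinant yields x^6 - 18x^5 + 126x^4 - 432x^3 + 729x^2 - 486x. The coefficient of x^5 equals -trace(L) = -18, matching the sum of degrees. The largest eigenvalue, 6, is at most the vertex count 6.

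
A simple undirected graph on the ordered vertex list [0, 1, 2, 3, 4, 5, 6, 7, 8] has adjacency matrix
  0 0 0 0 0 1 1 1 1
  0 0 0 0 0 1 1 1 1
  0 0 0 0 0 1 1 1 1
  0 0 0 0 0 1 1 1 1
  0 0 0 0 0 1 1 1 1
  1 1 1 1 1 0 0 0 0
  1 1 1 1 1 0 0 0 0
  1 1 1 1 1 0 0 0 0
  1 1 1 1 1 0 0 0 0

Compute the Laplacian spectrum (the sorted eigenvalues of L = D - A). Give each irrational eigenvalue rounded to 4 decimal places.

Each diagonal entry of L is the vertex degree and each off-diagonal entry is -1 where an edge is present, 0 otherwise; in the order [0, 1, 2, 3, 4, 5, 6, 7, 8] the diagonal is [4, 4, 4, 4, 4, 5, 5, 5, 5]. Since every row of L sums to 0, the all-ones vector is in the kernel and 0 is an eigenvalue. The eigenvalues sum to 40, which equals trace(L) = 2|E|.

[0, 4, 4, 4, 4, 5, 5, 5, 9]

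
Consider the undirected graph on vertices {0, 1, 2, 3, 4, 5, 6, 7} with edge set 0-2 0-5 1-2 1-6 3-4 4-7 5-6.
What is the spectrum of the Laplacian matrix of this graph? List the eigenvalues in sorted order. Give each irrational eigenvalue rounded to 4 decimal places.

[0, 0, 1, 1.3820, 1.3820, 3, 3.6180, 3.6180]

Reading degrees in the order [0, 1, 2, 3, 4, 5, 6, 7] gives [2, 2, 2, 1, 2, 2, 2, 1]; set D = diag(2, 2, 2, 1, 2, 2, 2, 1) and form L = D - A. L is symmetric positive semidefinite, so every eigenvalue is real and nonnegative. The 2 zero eigenvalues correspond to the 2 connected components. There are 2 zeros in the spectrum, matching the 2 components.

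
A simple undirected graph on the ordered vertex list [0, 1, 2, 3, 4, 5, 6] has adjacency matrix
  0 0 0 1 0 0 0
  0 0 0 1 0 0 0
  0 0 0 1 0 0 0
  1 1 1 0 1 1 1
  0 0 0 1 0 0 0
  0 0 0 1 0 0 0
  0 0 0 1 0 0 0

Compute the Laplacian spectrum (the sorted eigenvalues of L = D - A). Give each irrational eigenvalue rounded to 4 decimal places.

With the vertex order [0, 1, 2, 3, 4, 5, 6], the degrees are [1, 1, 1, 6, 1, 1, 1], giving D = diag(1, 1, 1, 6, 1, 1, 1) and L = D - A. L is symmetric positive semidefinite, so every eigenvalue is real and nonnegative. The single zero eigenvalue shows the graph is connected. The eigenvalues sum to 12, which equals trace(L) = 2|E|.

[0, 1, 1, 1, 1, 1, 7]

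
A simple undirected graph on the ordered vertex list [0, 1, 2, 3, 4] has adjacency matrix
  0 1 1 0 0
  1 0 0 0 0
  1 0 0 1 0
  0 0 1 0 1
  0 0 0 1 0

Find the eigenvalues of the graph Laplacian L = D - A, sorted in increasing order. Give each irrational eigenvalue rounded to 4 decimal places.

[0, 0.3820, 1.3820, 2.6180, 3.6180]

With the vertex order [0, 1, 2, 3, 4], the degrees are [2, 1, 2, 2, 1], giving D = diag(2, 1, 2, 2, 1) and L = D - A. L is symmetric positive semidefinite, so every eigenvalue is real and nonnegative. The single zero eigenvalue shows the graph is connected. The eigenvalues sum to 8, which equals trace(L) = 2|E|.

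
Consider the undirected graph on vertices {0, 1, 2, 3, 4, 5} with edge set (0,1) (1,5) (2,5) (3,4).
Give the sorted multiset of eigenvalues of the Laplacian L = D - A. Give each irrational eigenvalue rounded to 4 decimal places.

Each diagonal entry of L is the vertex degree and each off-diagonal entry is -1 where an edge is present, 0 otherwise; in the order [0, 1, 2, 3, 4, 5] the diagonal is [1, 2, 1, 1, 1, 2]. Since every row of L sums to 0, the all-ones vector is in the kernel and 0 is an eigenvalue. The 2 zero eigenvalues correspond to the 2 connected components. The eigenvalues sum to 8, which equals trace(L) = 2|E|. There are 2 zeros in the spectrum, matching the 2 components.

[0, 0, 0.5858, 2, 2, 3.4142]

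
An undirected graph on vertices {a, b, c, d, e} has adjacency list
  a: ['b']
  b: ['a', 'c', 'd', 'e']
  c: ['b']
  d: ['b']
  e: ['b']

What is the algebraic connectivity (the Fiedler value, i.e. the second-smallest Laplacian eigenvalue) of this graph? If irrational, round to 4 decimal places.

With the vertex order [a, b, c, d, e], the degrees are [1, 4, 1, 1, 1], giving D = diag(1, 4, 1, 1, 1) and L = D - A. The smallest Laplacian eigenvalue is always 0. The next one, lambda_2 = 1, measures how hard the graph is to disconnect: larger values mean better connectivity. The eigenvalues sum to 8, which equals trace(L) = 2|E|.

1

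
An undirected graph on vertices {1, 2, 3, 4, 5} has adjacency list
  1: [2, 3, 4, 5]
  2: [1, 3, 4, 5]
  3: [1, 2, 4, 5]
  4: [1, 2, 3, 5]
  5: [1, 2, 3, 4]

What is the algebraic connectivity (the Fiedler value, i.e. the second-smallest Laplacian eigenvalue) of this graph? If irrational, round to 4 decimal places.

Each diagonal entry of L is the vertex degree and each off-diagonal entry is -1 where an edge is present, 0 otherwise; in the order [1, 2, 3, 4, 5] the diagonal is [4, 4, 4, 4, 4]. The sorted Laplacian eigenvalues are [0, 5, 5, 5, 5]; the algebraic connectivity is the second entry, 5. The largest eigenvalue, 5, is at most the vertex count 5. The eigenvalues sum to 20, which equals trace(L) = 2|E|.

5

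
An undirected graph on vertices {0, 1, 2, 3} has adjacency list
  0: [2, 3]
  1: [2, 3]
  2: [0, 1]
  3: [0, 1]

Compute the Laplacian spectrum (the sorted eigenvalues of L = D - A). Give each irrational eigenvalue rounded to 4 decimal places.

Each diagonal entry of L is the vertex degree and each off-diagonal entry is -1 where an edge is present, 0 otherwise; in the order [0, 1, 2, 3] the diagonal is [2, 2, 2, 2]. Diagonalising L (or applying a numerical eigensolver to the 4x4 matrix) gives the spectrum above. The single zero eigenvalue shows the graph is connected. The largest eigenvalue, 4, is at most the vertex count 4.

[0, 2, 2, 4]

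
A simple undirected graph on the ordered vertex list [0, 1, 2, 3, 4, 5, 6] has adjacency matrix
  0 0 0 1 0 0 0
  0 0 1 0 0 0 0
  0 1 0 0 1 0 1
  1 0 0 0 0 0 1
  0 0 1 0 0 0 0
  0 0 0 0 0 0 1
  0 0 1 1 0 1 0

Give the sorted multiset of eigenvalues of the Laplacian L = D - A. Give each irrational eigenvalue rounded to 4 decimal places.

With the vertex order [0, 1, 2, 3, 4, 5, 6], the degrees are [1, 1, 3, 2, 1, 1, 3], giving D = diag(1, 1, 3, 2, 1, 1, 3) and L = D - A. The multiplicity of 0 as a Laplacian eigenvalue equals the number of connected components. The largest eigenvalue, 4.6287, is at most the vertex count 7.

[0, 0.3217, 0.6802, 1, 2.1397, 3.2297, 4.6287]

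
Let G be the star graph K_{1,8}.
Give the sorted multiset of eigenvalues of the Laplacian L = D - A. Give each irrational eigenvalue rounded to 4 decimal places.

The graph has 9 vertices and degree multiset [8, 1, 1, 1, 1, 1, 1, 1, 1]; D is the diagonal matrix of degrees and L = D - A. Since every row of L sums to 0, the all-ones vector is in the kernel and 0 is an eigenvalue. The single zero eigenvalue shows the graph is connected. There is one zero in the spectrum, matching the 1 component.

[0, 1, 1, 1, 1, 1, 1, 1, 9]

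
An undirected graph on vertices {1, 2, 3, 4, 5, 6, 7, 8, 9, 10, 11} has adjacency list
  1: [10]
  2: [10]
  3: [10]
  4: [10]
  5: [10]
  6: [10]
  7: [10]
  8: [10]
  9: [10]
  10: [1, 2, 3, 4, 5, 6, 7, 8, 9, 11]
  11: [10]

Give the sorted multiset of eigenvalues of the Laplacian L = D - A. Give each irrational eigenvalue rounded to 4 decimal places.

Reading degrees in the order [1, 2, 3, 4, 5, 6, 7, 8, 9, 10, 11] gives [1, 1, 1, 1, 1, 1, 1, 1, 1, 10, 1]; set D = diag(1, 1, 1, 1, 1, 1, 1, 1, 1, 10, 1) and form L = D - A. Diagonalising L (or applying a numerical eigensolver to the 11x11 matrix) gives the spectrum above. The single zero eigenvalue shows the graph is connected. The eigenvalues sum to 20, which equals trace(L) = 2|E|. By the matrix-tree theorem the graph has (1/11) * product of the nonzero eigenvalues = 1 spanning tree.

[0, 1, 1, 1, 1, 1, 1, 1, 1, 1, 11]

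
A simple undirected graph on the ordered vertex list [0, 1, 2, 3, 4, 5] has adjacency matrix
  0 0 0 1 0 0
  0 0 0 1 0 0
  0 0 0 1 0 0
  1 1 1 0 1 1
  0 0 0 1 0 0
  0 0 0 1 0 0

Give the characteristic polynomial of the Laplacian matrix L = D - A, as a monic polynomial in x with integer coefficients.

Reading degrees in the order [0, 1, 2, 3, 4, 5] gives [1, 1, 1, 5, 1, 1]; set D = diag(1, 1, 1, 5, 1, 1) and form L = D - A. The eigenvalues of L are [0, 1, 1, 1, 1, 6]; the characteristic polynomial is the product of (x - lambda_i), which multiplies out to x^6 - 10x^5 + 30x^4 - 40x^3 + 25x^2 - 6x. The coefficient of x^5 equals -trace(L) = -10, matching the sum of degrees.

x^6 - 10x^5 + 30x^4 - 40x^3 + 25x^2 - 6x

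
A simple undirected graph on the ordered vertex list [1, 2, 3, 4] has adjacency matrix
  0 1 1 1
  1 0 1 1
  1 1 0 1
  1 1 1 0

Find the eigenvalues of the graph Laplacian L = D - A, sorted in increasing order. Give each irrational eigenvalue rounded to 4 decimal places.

[0, 4, 4, 4]

Each diagonal entry of L is the vertex degree and each off-diagonal entry is -1 where an edge is present, 0 otherwise; in the order [1, 2, 3, 4] the diagonal is [3, 3, 3, 3]. The multiplicity of 0 as a Laplacian eigenvalue equals the number of connected components. The eigenvalues sum to 12, which equals trace(L) = 2|E|. The largest eigenvalue, 4, is at most the vertex count 4.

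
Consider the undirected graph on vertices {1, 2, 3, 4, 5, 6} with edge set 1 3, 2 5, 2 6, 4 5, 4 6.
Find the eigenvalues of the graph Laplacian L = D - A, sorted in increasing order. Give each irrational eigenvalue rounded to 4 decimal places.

Each diagonal entry of L is the vertex degree and each off-diagonal entry is -1 where an edge is present, 0 otherwise; in the order [1, 2, 3, 4, 5, 6] the diagonal is [1, 2, 1, 2, 2, 2]. Since every row of L sums to 0, the all-ones vector is in the kernel and 0 is an eigenvalue. The 2 zero eigenvalues correspond to the 2 connected components.

[0, 0, 2, 2, 2, 4]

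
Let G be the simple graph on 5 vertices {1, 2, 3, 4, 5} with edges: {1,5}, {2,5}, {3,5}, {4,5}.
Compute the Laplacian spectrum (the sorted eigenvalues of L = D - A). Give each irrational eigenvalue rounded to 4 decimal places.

[0, 1, 1, 1, 5]

With the vertex order [1, 2, 3, 4, 5], the degrees are [1, 1, 1, 1, 4], giving D = diag(1, 1, 1, 1, 4) and L = D - A. L is symmetric positive semidefinite, so every eigenvalue is real and nonnegative. There is one zero in the spectrum, matching the 1 component.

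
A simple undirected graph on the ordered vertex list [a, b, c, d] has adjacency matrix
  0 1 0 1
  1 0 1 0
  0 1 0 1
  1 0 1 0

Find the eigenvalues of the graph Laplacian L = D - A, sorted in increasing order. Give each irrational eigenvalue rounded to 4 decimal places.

[0, 2, 2, 4]

Each diagonal entry of L is the vertex degree and each off-diagonal entry is -1 where an edge is present, 0 otherwise; in the order [a, b, c, d] the diagonal is [2, 2, 2, 2]. Since every row of L sums to 0, the all-ones vector is in the kernel and 0 is an eigenvalue. The single zero eigenvalue shows the graph is connected. There is one zero in the spectrum, matching the 1 component.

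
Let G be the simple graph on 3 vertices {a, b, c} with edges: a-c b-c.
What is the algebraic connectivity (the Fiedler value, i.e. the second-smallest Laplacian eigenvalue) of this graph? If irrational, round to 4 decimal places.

Each diagonal entry of L is the vertex degree and each off-diagonal entry is -1 where an edge is present, 0 otherwise; in the order [a, b, c] the diagonal is [1, 1, 2]. The sorted Laplacian eigenvalues are [0, 1, 3]; the algebraic connectivity is the second entry, 1. The largest eigenvalue, 3, is at most the vertex count 3. The eigenvalues sum to 4, which equals trace(L) = 2|E|.

1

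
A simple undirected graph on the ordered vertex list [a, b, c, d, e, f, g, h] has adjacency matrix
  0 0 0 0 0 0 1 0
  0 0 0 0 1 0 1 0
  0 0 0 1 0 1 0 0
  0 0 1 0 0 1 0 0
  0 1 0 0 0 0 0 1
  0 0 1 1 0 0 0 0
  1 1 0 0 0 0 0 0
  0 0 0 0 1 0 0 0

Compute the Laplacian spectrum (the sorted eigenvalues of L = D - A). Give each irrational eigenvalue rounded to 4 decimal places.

[0, 0, 0.3820, 1.3820, 2.6180, 3, 3, 3.6180]

Reading degrees in the order [a, b, c, d, e, f, g, h] gives [1, 2, 2, 2, 2, 2, 2, 1]; set D = diag(1, 2, 2, 2, 2, 2, 2, 1) and form L = D - A. Diagonalising L (or applying a numerical eigensolver to the 8x8 matrix) gives the spectrum above. The 2 zero eigenvalues correspond to the 2 connected components.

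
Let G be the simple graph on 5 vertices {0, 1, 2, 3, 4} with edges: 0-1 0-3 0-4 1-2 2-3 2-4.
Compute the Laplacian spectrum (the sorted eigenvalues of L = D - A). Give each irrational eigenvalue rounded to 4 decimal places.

Each diagonal entry of L is the vertex degree and each off-diagonal entry is -1 where an edge is present, 0 otherwise; in the order [0, 1, 2, 3, 4] the diagonal is [3, 2, 3, 2, 2]. Since every row of L sums to 0, the all-ones vector is in the kernel and 0 is an eigenvalue. The single zero eigenvalue shows the graph is connected. The eigenvalues sum to 12, which equals trace(L) = 2|E|. By the matrix-tree theorem the graph has (1/5) * product of the nonzero eigenvalues = 12 spanning trees.

[0, 2, 2, 3, 5]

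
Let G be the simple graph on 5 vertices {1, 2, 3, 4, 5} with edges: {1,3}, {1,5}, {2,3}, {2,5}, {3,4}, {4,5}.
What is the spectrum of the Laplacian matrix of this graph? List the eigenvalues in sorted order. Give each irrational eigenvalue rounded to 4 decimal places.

[0, 2, 2, 3, 5]

Each diagonal entry of L is the vertex degree and each off-diagonal entry is -1 where an edge is present, 0 otherwise; in the order [1, 2, 3, 4, 5] the diagonal is [2, 2, 3, 2, 3]. L is symmetric positive semidefinite, so every eigenvalue is real and nonnegative. The single zero eigenvalue shows the graph is connected. There is one zero in the spectrum, matching the 1 component. The largest eigenvalue, 5, is at most the vertex count 5.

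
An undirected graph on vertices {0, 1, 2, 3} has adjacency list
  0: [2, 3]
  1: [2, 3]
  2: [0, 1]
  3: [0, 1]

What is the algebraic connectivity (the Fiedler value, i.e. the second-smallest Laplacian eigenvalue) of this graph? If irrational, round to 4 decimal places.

2

Reading degrees in the order [0, 1, 2, 3] gives [2, 2, 2, 2]; set D = diag(2, 2, 2, 2) and form L = D - A. The sorted Laplacian eigenvalues are [0, 2, 2, 4]; the algebraic connectivity is the second entry, 2. There is one zero in the spectrum, matching the 1 component.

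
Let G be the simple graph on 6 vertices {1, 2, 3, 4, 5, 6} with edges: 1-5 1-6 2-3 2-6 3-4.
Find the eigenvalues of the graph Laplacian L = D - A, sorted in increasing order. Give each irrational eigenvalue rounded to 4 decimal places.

[0, 0.2679, 1, 2, 3, 3.7321]

With the vertex order [1, 2, 3, 4, 5, 6], the degrees are [2, 2, 2, 1, 1, 2], giving D = diag(2, 2, 2, 1, 1, 2) and L = D - A. Diagonalising L (or applying a numerical eigensolver to the 6x6 matrix) gives the spectrum above. By the matrix-tree theorem the graph has (1/6) * product of the nonzero eigenvalues = 1 spanning tree.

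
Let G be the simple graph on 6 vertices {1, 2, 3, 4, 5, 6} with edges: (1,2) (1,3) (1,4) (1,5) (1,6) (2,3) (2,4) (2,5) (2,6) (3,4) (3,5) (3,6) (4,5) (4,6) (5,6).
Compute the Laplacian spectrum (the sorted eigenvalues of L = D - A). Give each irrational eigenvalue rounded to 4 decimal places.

[0, 6, 6, 6, 6, 6]

With the vertex order [1, 2, 3, 4, 5, 6], the degrees are [5, 5, 5, 5, 5, 5], giving D = diag(5, 5, 5, 5, 5, 5) and L = D - A. Diagonalising L (or applying a numerical eigensolver to the 6x6 matrix) gives the spectrum above. The single zero eigenvalue shows the graph is connected. By the matrix-tree theorem the graph has (1/6) * product of the nonzero eigenvalues = 1296 spanning trees.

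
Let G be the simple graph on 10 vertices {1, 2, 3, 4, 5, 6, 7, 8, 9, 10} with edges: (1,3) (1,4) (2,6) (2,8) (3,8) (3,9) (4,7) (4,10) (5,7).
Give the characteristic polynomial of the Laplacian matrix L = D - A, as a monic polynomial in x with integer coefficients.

Each diagonal entry of L is the vertex degree and each off-diagonal entry is -1 where an edge is present, 0 otherwise; in the order [1, 2, 3, 4, 5, 6, 7, 8, 9, 10] the diagonal is [2, 2, 3, 3, 1, 1, 2, 2, 1, 1]. Computing det(xI - L) by cofactor expansion (or equivalently via sum-over-permutations) gives x^10 - 18x^9 + 134x^8 - 536x^7 + 1254x^6 - 1752x^5 + 1432x^4 - 642x^3 + 138x^2 - 10x. The constant term is 0 because L is singular (the all-ones vector lies in its kernel). The largest eigenvalue, 4.5340, is at most the vertex count 10.

x^10 - 18x^9 + 134x^8 - 536x^7 + 1254x^6 - 1752x^5 + 1432x^4 - 642x^3 + 138x^2 - 10x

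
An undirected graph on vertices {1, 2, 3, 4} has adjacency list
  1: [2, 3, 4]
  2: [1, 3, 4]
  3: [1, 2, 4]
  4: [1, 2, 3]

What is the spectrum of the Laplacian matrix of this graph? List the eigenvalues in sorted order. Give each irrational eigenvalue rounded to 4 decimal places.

[0, 4, 4, 4]

Reading degrees in the order [1, 2, 3, 4] gives [3, 3, 3, 3]; set D = diag(3, 3, 3, 3) and form L = D - A. Since every row of L sums to 0, the all-ones vector is in the kernel and 0 is an eigenvalue. There is one zero in the spectrum, matching the 1 component.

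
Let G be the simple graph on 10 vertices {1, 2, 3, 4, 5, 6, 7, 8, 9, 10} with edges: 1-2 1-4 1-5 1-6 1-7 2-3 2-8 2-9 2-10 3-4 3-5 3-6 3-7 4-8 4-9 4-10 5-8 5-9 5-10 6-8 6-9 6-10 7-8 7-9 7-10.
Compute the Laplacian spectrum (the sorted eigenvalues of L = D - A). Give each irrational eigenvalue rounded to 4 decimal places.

Reading degrees in the order [1, 2, 3, 4, 5, 6, 7, 8, 9, 10] gives [5, 5, 5, 5, 5, 5, 5, 5, 5, 5]; set D = diag(5, 5, 5, 5, 5, 5, 5, 5, 5, 5) and form L = D - A. Since every row of L sums to 0, the all-ones vector is in the kernel and 0 is an eigenvalue. There is one zero in the spectrum, matching the 1 component.

[0, 5, 5, 5, 5, 5, 5, 5, 5, 10]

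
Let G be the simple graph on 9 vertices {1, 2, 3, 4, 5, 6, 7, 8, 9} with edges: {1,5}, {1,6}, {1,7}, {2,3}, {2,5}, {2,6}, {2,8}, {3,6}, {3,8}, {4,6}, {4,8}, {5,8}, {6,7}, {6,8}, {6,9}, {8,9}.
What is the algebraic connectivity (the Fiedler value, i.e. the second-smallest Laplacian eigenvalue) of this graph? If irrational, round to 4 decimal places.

1.3536

Each diagonal entry of L is the vertex degree and each off-diagonal entry is -1 where an edge is present, 0 otherwise; in the order [1, 2, 3, 4, 5, 6, 7, 8, 9] the diagonal is [3, 4, 3, 2, 3, 7, 2, 6, 2]. The sorted Laplacian eigenvalues are [0, 1.3536, 1.9459, 2, 2.6413, 3.9353, 5.0232, 6.9718, 8.1290]; the algebraic connectivity is the second entry, 1.3536. The eigenvalues sum to 32, which equals trace(L) = 2|E|.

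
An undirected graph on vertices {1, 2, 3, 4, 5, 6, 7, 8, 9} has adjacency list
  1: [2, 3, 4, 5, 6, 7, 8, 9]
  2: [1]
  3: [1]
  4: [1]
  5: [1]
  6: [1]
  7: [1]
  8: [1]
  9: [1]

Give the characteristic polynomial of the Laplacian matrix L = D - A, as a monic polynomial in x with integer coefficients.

With the vertex order [1, 2, 3, 4, 5, 6, 7, 8, 9], the degrees are [8, 1, 1, 1, 1, 1, 1, 1, 1], giving D = diag(8, 1, 1, 1, 1, 1, 1, 1, 1) and L = D - A. L has integer entries, so p(x) = det(xI - L) has integer coefficients. Expanding the determinant yields x^9 - 16x^8 + 84x^7 - 224x^6 + 350x^5 - 336x^4 + 196x^3 - 64x^2 + 9x. The constant term is 0 because L is singular (the all-ones vector lies in its kernel). There is one zero in the spectrum, matching the 1 component.

x^9 - 16x^8 + 84x^7 - 224x^6 + 350x^5 - 336x^4 + 196x^3 - 64x^2 + 9x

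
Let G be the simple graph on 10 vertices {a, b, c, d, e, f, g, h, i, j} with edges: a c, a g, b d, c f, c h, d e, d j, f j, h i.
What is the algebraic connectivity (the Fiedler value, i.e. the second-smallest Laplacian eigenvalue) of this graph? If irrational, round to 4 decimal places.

0.1392

With the vertex order [a, b, c, d, e, f, g, h, i, j], the degrees are [2, 1, 3, 3, 1, 2, 1, 2, 1, 2], giving D = diag(2, 1, 3, 3, 1, 2, 1, 2, 1, 2) and L = D - A. The smallest Laplacian eigenvalue is always 0. The next one, lambda_2 = 0.1392, measures how hard the graph is to disconnect: larger values mean better connectivity. By the matrix-tree theorem the graph has (1/10) * product of the nonzero eigenvalues = 1 spanning tree. The eigenvalues sum to 18, which equals trace(L) = 2|E|.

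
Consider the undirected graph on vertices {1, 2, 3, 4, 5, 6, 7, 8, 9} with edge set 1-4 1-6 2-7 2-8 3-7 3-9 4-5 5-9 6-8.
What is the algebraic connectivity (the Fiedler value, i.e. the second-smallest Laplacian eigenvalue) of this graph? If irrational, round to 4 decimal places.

With the vertex order [1, 2, 3, 4, 5, 6, 7, 8, 9], the degrees are [2, 2, 2, 2, 2, 2, 2, 2, 2], giving D = diag(2, 2, 2, 2, 2, 2, 2, 2, 2) and L = D - A. The sorted Laplacian eigenvalues are [0, 0.4679, 0.4679, 1.6527, 1.6527, 3, 3, 3.8794, 3.8794]; the algebraic connectivity is the second entry, 0.4679.

0.4679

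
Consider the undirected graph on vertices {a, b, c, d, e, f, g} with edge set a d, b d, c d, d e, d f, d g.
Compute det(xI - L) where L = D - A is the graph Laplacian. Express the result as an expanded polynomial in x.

x^7 - 12x^6 + 45x^5 - 80x^4 + 75x^3 - 36x^2 + 7x

Each diagonal entry of L is the vertex degree and each off-diagonal entry is -1 where an edge is present, 0 otherwise; in the order [a, b, c, d, e, f, g] the diagonal is [1, 1, 1, 6, 1, 1, 1]. L has integer entries, so p(x) = det(xI - L) has integer coefficients. Expanding the determinant yields x^7 - 12x^6 + 45x^5 - 80x^4 + 75x^3 - 36x^2 + 7x. The constant term is 0 because L is singular (the all-ones vector lies in its kernel). By the matrix-tree theorem the graph has (1/7) * product of the nonzero eigenvalues = 1 spanning tree. The eigenvalues sum to 12, which equals trace(L) = 2|E|.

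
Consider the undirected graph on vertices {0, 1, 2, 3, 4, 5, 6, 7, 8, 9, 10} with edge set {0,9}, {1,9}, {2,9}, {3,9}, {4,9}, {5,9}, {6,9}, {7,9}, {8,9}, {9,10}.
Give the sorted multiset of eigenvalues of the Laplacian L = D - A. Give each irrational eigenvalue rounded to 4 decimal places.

Reading degrees in the order [0, 1, 2, 3, 4, 5, 6, 7, 8, 9, 10] gives [1, 1, 1, 1, 1, 1, 1, 1, 1, 10, 1]; set D = diag(1, 1, 1, 1, 1, 1, 1, 1, 1, 10, 1) and form L = D - A. Diagonalising L (or applying a numerical eigensolver to the 11x11 matrix) gives the spectrum above.

[0, 1, 1, 1, 1, 1, 1, 1, 1, 1, 11]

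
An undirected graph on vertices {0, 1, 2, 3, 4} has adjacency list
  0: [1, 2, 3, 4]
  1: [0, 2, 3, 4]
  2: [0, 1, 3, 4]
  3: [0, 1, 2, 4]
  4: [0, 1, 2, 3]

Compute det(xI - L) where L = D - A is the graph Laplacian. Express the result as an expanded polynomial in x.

x^5 - 20x^4 + 150x^3 - 500x^2 + 625x

Each diagonal entry of L is the vertex degree and each off-diagonal entry is -1 where an edge is present, 0 otherwise; in the order [0, 1, 2, 3, 4] the diagonal is [4, 4, 4, 4, 4]. L has integer entries, so p(x) = det(xI - L) has integer coefficients. Expanding the determinant yields x^5 - 20x^4 + 150x^3 - 500x^2 + 625x. The constant term is 0 because L is singular (the all-ones vector lies in its kernel).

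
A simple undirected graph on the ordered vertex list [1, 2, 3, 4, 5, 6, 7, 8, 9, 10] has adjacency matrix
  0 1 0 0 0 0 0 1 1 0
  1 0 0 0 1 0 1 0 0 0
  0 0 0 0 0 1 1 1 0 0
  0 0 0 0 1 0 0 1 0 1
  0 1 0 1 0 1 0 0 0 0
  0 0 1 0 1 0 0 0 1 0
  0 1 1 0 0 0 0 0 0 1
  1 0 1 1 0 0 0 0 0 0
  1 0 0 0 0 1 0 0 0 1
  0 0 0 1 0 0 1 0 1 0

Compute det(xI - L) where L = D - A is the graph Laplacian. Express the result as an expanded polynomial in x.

x^10 - 30x^9 + 390x^8 - 2880x^7 + 13305x^6 - 39882x^5 + 77640x^4 - 94800x^3 + 66000x^2 - 20000x

With the vertex order [1, 2, 3, 4, 5, 6, 7, 8, 9, 10], the degrees are [3, 3, 3, 3, 3, 3, 3, 3, 3, 3], giving D = diag(3, 3, 3, 3, 3, 3, 3, 3, 3, 3) and L = D - A. Computing det(xI - L) by cofactor expansion (or equivalently via sum-over-permutations) gives x^10 - 30x^9 + 390x^8 - 2880x^7 + 13305x^6 - 39882x^5 + 77640x^4 - 94800x^3 + 66000x^2 - 20000x. Since p(0) = det(-L) = 0, x divides p(x). There is one zero in the spectrum, matching the 1 component.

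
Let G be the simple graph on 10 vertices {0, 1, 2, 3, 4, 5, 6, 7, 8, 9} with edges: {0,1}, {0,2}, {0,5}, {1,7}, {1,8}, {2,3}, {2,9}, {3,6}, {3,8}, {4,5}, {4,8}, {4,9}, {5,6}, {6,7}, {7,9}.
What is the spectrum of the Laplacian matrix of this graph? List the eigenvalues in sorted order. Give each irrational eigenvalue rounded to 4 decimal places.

Each diagonal entry of L is the vertex degree and each off-diagonal entry is -1 where an edge is present, 0 otherwise; in the order [0, 1, 2, 3, 4, 5, 6, 7, 8, 9] the diagonal is [3, 3, 3, 3, 3, 3, 3, 3, 3, 3]. L is symmetric positive semidefinite, so every eigenvalue is real and nonnegative. The single zero eigenvalue shows the graph is connected. The eigenvalues sum to 30, which equals trace(L) = 2|E|.

[0, 2, 2, 2, 2, 2, 5, 5, 5, 5]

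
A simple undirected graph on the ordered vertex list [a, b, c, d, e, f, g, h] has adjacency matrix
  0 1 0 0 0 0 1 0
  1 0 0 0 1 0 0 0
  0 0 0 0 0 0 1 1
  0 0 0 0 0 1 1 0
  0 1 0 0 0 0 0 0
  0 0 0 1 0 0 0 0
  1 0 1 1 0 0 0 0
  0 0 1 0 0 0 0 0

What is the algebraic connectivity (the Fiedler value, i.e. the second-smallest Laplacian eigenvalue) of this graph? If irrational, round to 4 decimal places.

Reading degrees in the order [a, b, c, d, e, f, g, h] gives [2, 2, 2, 2, 1, 1, 3, 1]; set D = diag(2, 2, 2, 2, 1, 1, 3, 1) and form L = D - A. Computing the eigenvalues of L and sorting gives [0, 0.2434, 0.3820, 1.1798, 2, 2.6180, 3.1386, 4.4383]. The Fiedler value lambda_2 = 0.2434 is strictly positive, so the graph is connected. The largest eigenvalue, 4.4383, is at most the vertex count 8.

0.2434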